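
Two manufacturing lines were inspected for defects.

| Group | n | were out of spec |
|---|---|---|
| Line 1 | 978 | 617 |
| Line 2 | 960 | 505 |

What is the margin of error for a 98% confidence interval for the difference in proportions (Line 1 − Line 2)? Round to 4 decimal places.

Sample proportions: 617/978 = 0.6309, 505/960 = 0.5260.
Each SE is √(p̂(1−p̂)/n): √(0.6309·0.3691/978) = 0.01543 and √(0.5260·0.4740/960) = 0.01612.
SE(p̂₁ − p̂₂) = √(SE₁² + SE₂²) = √(0.0002380849 + 0.0002598544) = 0.02231, since the two samples are independent.
At 98% confidence z* = 2.326; margin = 2.326 × 0.02231 = 0.05189.

0.0519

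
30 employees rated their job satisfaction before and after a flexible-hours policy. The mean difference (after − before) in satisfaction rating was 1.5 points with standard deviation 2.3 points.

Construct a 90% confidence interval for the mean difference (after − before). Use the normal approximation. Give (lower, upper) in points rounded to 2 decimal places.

(0.81, 2.19)

This is a matched-pairs design, so SE = s_d/√n = 2.3/√30 = 0.4199.
Margin = 1.645 × 0.4199 = 0.6907; the interval is 1.5 ± 0.6907 = (0.81, 2.19).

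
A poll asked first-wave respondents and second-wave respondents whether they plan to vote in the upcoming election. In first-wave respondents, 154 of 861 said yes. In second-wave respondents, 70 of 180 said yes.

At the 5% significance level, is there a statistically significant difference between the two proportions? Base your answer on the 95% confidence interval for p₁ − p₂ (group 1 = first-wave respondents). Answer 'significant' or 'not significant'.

significant

p̂₁ = 154/861 = 0.1789 and p̂₂ = 70/180 = 0.3889.
SE₁ = √(p̂₁(1−p̂₁)/n₁) = √(0.1789·0.8211/861) = 0.01306; SE₂ = √(0.3889·0.6111/180) = 0.03634.
Independent samples: SE of the difference = √(SE₁² + SE₂²) = √(0.0001705636 + 0.0013205956) = 0.03862.
z* for 95% confidence is 1.960, so the margin of error is 1.960 × 0.03862 = 0.07570.
Point estimate p̂₁ − p̂₂ = 0.1789 − 0.3889 = -0.2100.
-0.2100 ± 0.07570 → (-0.28570, -0.13430).
The interval (-0.28570, -0.13430) does not contain 0, so the difference is significant.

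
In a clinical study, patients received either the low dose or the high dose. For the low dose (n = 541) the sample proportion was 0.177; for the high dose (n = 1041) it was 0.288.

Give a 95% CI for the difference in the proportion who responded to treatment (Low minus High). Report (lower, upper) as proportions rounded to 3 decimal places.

(-0.153, -0.069)

Each SE is √(p̂(1−p̂)/n): √(0.1770·0.8230/541) = 0.01641 and √(0.2880·0.7120/1041) = 0.01403.
SE(p̂₁ − p̂₂) = √(SE₁² + SE₂²) = √(0.0002692881 + 0.0001968409) = 0.02159, since the two samples are independent.
At 95% confidence z* = 1.960; margin = 1.960 × 0.02159 = 0.04232.
The difference is 0.1770 − 0.2880 = -0.1110, so the interval is -0.1110 ± 0.04232 = (-0.153, -0.069).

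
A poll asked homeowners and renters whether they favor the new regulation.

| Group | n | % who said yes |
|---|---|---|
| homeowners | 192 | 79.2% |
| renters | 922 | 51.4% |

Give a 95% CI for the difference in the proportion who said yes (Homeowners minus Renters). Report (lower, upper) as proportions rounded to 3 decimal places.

Each SE is √(p̂(1−p̂)/n): √(0.7920·0.2080/192) = 0.02929 and √(0.5140·0.4860/922) = 0.01646.
SE(p̂₁ − p̂₂) = √(SE₁² + SE₂²) = √(0.0008579041 + 0.0002709316) = 0.03360, since the two samples are independent.
At 95% confidence z* = 1.960; margin = 1.960 × 0.03360 = 0.06586.
The difference is 0.7920 − 0.5140 = 0.2780, so the interval is 0.2780 ± 0.06586 = (0.212, 0.344).

(0.212, 0.344)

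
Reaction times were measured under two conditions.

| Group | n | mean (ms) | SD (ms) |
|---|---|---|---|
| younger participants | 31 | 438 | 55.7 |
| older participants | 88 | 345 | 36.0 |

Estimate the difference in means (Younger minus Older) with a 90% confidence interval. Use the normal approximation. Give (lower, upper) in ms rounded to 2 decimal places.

(75.37, 110.63)

Standard errors of each mean: 55.7/√31 = 10.0040 and 36.0/√88 = 3.8376.
SE(x̄₁ − x̄₂) = √(10.0040² + 3.8376²) = 10.7148 for independent samples with unequal variances.
With z* = 1.645, the margin is 1.645 × 10.7148 = 17.6258.
x̄₁ − x̄₂ = 438 − 345 = 93.0000; the interval is 93.0000 ± 17.6258 = (75.37, 110.63).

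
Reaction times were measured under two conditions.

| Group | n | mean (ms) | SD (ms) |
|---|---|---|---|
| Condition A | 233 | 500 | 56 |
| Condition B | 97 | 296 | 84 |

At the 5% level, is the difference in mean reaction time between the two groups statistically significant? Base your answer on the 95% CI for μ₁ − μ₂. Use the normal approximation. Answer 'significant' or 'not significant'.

Per-group SEs: s₁/√n₁ = 56/√233 = 3.6687, s₂/√n₂ = 84/√97 = 8.5289.
Unpooled SE of the difference: √(13.45935969 + 72.74213521) = 9.2845.
Margin of error = z* · SE = 1.960 × 9.2845 = 18.1976.
x̄₁ − x̄₂ = 500 − 296 = 204.0000.
CI: 204.0000 ± 18.1976 = (185.8024, 222.1976).
The interval (185.8024, 222.1976) does not contain 0, so the difference is significant.

significant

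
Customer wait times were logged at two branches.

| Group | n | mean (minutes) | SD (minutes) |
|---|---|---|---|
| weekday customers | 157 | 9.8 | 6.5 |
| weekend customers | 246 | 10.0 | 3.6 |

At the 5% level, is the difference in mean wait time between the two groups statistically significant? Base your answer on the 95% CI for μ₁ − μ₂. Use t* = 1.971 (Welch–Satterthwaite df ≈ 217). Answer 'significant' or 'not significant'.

not significant

SE₁ = s₁/√n₁ = 6.5/√157 = 0.5188; SE₂ = 3.6/√246 = 0.2295.
Independent samples, unequal variances: SE_diff = √(SE₁² + SE₂²) = √(0.26915344 + 0.05267025) = 0.5673.
t* = 1.971, so margin of error = 1.971 × 0.5673 = 1.1181.
Difference in means = 9.8 − 10.0 = -0.2000.
-0.2000 ± 1.1181 → (-1.3181, 0.9181).
The interval (-1.3181, 0.9181) contains 0, so the difference is not significant.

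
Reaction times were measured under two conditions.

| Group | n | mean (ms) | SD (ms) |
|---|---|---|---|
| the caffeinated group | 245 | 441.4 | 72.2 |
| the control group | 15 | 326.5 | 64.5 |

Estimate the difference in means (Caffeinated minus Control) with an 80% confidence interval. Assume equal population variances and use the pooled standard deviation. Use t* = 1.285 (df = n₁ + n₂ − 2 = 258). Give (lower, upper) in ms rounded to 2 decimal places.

Pooled variance s_p² = [244·72.2² + 14·64.5²] / (245+15−2) = 5155.7227, so s_p = 71.8034.
SE_diff = s_p·√(1/n₁ + 1/n₂) = 71.8034·√(1/245 + 1/15) = 19.0987.
t* = 1.285; margin = 1.285 × 19.0987 = 24.5418.
Difference = 441.4 − 326.5 = 114.9000.
114.9000 ± 24.5418 → (90.36, 139.44).

(90.36, 139.44)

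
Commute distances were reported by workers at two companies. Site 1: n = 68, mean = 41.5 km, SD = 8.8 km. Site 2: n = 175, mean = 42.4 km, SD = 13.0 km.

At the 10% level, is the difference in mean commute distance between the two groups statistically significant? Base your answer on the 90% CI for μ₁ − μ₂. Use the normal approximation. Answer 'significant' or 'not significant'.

not significant

Per-group SEs: s₁/√n₁ = 8.8/√68 = 1.0672, s₂/√n₂ = 13.0/√175 = 0.9827.
Unpooled SE of the difference: √(1.13891584 + 0.96569929) = 1.4507.
Margin of error = z* · SE = 1.645 × 1.4507 = 2.3864.
x̄₁ − x̄₂ = 41.5 − 42.4 = -0.9000.
CI: -0.9000 ± 2.3864 = (-3.2864, 1.4864).
The interval (-3.2864, 1.4864) contains 0, so the difference is not significant.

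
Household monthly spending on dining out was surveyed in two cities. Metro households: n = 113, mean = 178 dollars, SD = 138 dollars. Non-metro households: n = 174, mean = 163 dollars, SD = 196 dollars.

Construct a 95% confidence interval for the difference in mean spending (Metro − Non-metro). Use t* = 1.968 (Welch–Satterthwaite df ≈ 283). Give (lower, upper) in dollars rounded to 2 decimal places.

SE₁ = s₁/√n₁ = 138/√113 = 12.9819; SE₂ = 196/√174 = 14.8587.
Independent samples, unequal variances: SE_diff = √(SE₁² + SE₂²) = √(168.52972761 + 220.78096569) = 19.7310.
t* = 1.968, so margin of error = 1.968 × 19.7310 = 38.8306.
Difference in means = 178 − 163 = 15.0000.
15.0000 ± 38.8306 → (-23.83, 53.83).

(-23.83, 53.83)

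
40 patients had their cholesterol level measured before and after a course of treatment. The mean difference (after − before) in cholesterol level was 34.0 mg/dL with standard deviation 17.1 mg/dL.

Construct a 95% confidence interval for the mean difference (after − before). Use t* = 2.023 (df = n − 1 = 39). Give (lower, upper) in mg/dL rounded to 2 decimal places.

(28.53, 39.47)

Paired design: SE = s_d/√n = 17.1/√40 = 2.7037.
t* = 2.023; margin of error = 2.023 × 2.7037 = 5.4696.
34.0 ± 5.4696 → (28.53, 39.47).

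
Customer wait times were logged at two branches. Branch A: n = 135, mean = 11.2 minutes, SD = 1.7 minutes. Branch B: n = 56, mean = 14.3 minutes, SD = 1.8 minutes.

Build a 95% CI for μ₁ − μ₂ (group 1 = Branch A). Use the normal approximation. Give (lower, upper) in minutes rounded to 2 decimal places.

Per-group SEs: s₁/√n₁ = 1.7/√135 = 0.1463, s₂/√n₂ = 1.8/√56 = 0.2405.
Unpooled SE of the difference: √(0.02140369 + 0.05784025) = 0.2815.
Margin of error = z* · SE = 1.960 × 0.2815 = 0.5517.
x̄₁ − x̄₂ = 11.2 − 14.3 = -3.1000.
CI: -3.1000 ± 0.5517 = (-3.65, -2.55).

(-3.65, -2.55)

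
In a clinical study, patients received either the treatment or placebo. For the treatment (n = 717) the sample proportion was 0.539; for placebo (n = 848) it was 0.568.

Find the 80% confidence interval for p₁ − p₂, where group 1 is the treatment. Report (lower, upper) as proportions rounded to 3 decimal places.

The two standard errors are √(0.5390×0.4610/717) = 0.01862 and √(0.5680×0.4320/848) = 0.01701.
Because the samples are independent, SE_diff = √(0.01862² + 0.01701²) = 0.02522.
Using z* = 1.282 for 80%, ME = 1.282 × 0.02522 = 0.03233.
p̂₁ − p̂₂ = -0.0290; interval -0.0290 ± 0.03233 gives (-0.061, 0.003).

(-0.061, 0.003)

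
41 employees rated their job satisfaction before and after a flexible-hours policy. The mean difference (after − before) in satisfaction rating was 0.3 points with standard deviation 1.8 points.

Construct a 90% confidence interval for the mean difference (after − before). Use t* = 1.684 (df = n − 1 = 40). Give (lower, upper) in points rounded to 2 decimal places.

Paired design: SE = s_d/√n = 1.8/√41 = 0.2811.
t* = 1.684; margin of error = 1.684 × 0.2811 = 0.4734.
0.3 ± 0.4734 → (-0.17, 0.77).

(-0.17, 0.77)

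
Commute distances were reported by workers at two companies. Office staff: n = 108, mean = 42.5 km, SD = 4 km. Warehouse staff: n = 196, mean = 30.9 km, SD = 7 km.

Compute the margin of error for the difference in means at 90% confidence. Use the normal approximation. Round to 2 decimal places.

1.04

Per-group SEs: s₁/√n₁ = 4/√108 = 0.3849, s₂/√n₂ = 7/√196 = 0.5000.
Unpooled SE of the difference: √(0.14814801 + 0.25) = 0.6310.
Margin of error = z* · SE = 1.645 × 0.6310 = 1.0380.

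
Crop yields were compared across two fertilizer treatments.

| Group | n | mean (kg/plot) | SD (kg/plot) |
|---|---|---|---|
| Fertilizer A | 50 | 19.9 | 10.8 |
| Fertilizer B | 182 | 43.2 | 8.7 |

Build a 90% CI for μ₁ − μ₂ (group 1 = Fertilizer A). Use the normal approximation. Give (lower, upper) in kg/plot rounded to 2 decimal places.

Standard errors of each mean: 10.8/√50 = 1.5274 and 8.7/√182 = 0.6449.
SE(x̄₁ − x̄₂) = √(1.5274² + 0.6449²) = 1.6580 for independent samples with unequal variances.
With z* = 1.645, the margin is 1.645 × 1.6580 = 2.7274.
x̄₁ − x̄₂ = 19.9 − 43.2 = -23.3000; the interval is -23.3000 ± 2.7274 = (-26.03, -20.57).

(-26.03, -20.57)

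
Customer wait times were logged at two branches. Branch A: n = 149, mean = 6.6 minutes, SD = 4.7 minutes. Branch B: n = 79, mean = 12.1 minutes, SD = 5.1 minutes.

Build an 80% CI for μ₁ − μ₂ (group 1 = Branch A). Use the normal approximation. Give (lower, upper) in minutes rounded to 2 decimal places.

Standard errors of each mean: 4.7/√149 = 0.3850 and 5.1/√79 = 0.5738.
SE(x̄₁ − x̄₂) = √(0.3850² + 0.5738²) = 0.6910 for independent samples with unequal variances.
With z* = 1.282, the margin is 1.282 × 0.6910 = 0.8859.
x̄₁ − x̄₂ = 6.6 − 12.1 = -5.5000; the interval is -5.5000 ± 0.8859 = (-6.39, -4.61).

(-6.39, -4.61)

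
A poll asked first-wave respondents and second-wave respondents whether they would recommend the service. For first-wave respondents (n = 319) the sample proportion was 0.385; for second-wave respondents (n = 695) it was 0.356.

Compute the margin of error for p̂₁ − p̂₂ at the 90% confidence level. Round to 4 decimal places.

The two standard errors are √(0.3850×0.6150/319) = 0.02724 and √(0.3560×0.6440/695) = 0.01816.
Because the samples are independent, SE_diff = √(0.02724² + 0.01816²) = 0.03274.
Using z* = 1.645 for 90%, ME = 1.645 × 0.03274 = 0.05386.

0.0539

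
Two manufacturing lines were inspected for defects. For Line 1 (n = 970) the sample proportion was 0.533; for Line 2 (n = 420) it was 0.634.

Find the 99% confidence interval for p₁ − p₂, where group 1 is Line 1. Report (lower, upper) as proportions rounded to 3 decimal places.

SE₁ = √(p̂₁(1−p̂₁)/n₁) = √(0.5330·0.4670/970) = 0.01602; SE₂ = √(0.6340·0.3660/420) = 0.02351.
Independent samples: SE of the difference = √(SE₁² + SE₂²) = √(0.0002566404 + 0.0005527201) = 0.02845.
z* for 99% confidence is 2.576, so the margin of error is 2.576 × 0.02845 = 0.07329.
Point estimate p̂₁ − p̂₂ = 0.5330 − 0.6340 = -0.1010.
-0.1010 ± 0.07329 → (-0.174, -0.028).

(-0.174, -0.028)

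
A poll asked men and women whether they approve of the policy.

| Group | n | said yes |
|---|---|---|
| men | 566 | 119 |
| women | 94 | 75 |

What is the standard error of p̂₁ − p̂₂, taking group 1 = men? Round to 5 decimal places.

0.04482

p̂₁ = 119/566 = 0.2102 and p̂₂ = 75/94 = 0.7979.
SE₁ = √(p̂₁(1−p̂₁)/n₁) = √(0.2102·0.7898/566) = 0.01713; SE₂ = √(0.7979·0.2021/94) = 0.04142.
Independent samples: SE of the difference = √(SE₁² + SE₂²) = √(0.0002934369 + 0.0017156164) = 0.04482.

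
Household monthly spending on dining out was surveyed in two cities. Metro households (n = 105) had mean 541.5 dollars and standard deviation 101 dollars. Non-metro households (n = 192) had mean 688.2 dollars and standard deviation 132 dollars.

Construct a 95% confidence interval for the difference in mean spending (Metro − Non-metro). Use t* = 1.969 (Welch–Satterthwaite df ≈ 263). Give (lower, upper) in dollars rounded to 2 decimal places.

(-173.69, -119.71)

Standard errors of each mean: 101/√105 = 9.8566 and 132/√192 = 9.5263.
SE(x̄₁ − x̄₂) = √(9.8566² + 9.5263²) = 13.7078 for independent samples with unequal variances.
With t* = 1.969, the margin is 1.969 × 13.7078 = 26.9907.
x̄₁ − x̄₂ = 541.5 − 688.2 = -146.7000; the interval is -146.7000 ± 26.9907 = (-173.69, -119.71).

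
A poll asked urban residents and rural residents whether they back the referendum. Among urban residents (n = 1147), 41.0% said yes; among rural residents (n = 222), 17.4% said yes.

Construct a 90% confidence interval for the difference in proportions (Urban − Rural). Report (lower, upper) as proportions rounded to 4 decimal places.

(0.1878, 0.2842)

The two standard errors are √(0.4100×0.5900/1147) = 0.01452 and √(0.1740×0.8260/222) = 0.02544.
Because the samples are independent, SE_diff = √(0.01452² + 0.02544²) = 0.02929.
Using z* = 1.645 for 90%, ME = 1.645 × 0.02929 = 0.04818.
p̂₁ − p̂₂ = 0.2360; interval 0.2360 ± 0.04818 gives (0.1878, 0.2842).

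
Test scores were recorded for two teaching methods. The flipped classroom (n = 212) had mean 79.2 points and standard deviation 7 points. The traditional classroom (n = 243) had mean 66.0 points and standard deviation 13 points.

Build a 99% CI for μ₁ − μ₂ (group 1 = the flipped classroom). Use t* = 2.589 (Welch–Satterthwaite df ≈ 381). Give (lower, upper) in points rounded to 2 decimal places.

Per-group SEs: s₁/√n₁ = 7/√212 = 0.4808, s₂/√n₂ = 13/√243 = 0.8340.
Unpooled SE of the difference: √(0.23116864 + 0.695556) = 0.9627.
Margin of error = t* · SE = 2.589 × 0.9627 = 2.4924.
x̄₁ − x̄₂ = 79.2 − 66.0 = 13.2000.
CI: 13.2000 ± 2.4924 = (10.71, 15.69).

(10.71, 15.69)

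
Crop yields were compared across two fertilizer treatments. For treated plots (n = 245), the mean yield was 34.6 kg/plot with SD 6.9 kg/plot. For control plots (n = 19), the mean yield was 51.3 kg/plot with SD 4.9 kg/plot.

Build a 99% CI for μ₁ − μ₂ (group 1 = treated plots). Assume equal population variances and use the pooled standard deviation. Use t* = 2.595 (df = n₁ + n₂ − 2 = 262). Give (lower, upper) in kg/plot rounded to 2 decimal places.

Pooled variance s_p² = [244·6.9² + 18·4.9²] / (245+19−2) = 45.9886, so s_p = 6.7815.
SE_diff = s_p·√(1/n₁ + 1/n₂) = 6.7815·√(1/245 + 1/19) = 1.6150.
t* = 2.595; margin = 2.595 × 1.6150 = 4.1909.
Difference = 34.6 − 51.3 = -16.7000.
-16.7000 ± 4.1909 → (-20.89, -12.51).

(-20.89, -12.51)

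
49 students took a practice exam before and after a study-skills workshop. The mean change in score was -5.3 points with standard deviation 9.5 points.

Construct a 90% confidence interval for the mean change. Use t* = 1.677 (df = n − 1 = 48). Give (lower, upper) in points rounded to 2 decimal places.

(-7.58, -3.02)

Paired design: SE = s_d/√n = 9.5/√49 = 1.3571.
t* = 1.677; margin of error = 1.677 × 1.3571 = 2.2759.
-5.3 ± 2.2759 → (-7.58, -3.02).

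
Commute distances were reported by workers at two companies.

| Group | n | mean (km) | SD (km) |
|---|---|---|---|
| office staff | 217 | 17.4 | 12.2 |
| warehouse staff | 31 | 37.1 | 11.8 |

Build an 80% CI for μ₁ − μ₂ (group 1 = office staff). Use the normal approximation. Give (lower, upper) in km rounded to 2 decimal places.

Per-group SEs: s₁/√n₁ = 12.2/√217 = 0.8282, s₂/√n₂ = 11.8/√31 = 2.1193.
Unpooled SE of the difference: √(0.68591524 + 4.49143249) = 2.2754.
Margin of error = z* · SE = 1.282 × 2.2754 = 2.9171.
x̄₁ − x̄₂ = 17.4 − 37.1 = -19.7000.
CI: -19.7000 ± 2.9171 = (-22.62, -16.78).

(-22.62, -16.78)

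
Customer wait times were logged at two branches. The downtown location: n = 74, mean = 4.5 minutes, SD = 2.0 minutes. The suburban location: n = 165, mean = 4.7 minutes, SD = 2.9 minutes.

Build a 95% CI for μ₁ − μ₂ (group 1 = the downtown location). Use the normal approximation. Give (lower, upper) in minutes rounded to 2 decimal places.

Standard errors of each mean: 2.0/√74 = 0.2325 and 2.9/√165 = 0.2258.
SE(x̄₁ − x̄₂) = √(0.2325² + 0.2258²) = 0.3241 for independent samples with unequal variances.
With z* = 1.960, the margin is 1.960 × 0.3241 = 0.6352.
x̄₁ − x̄₂ = 4.5 − 4.7 = -0.2000; the interval is -0.2000 ± 0.6352 = (-0.84, 0.44).

(-0.84, 0.44)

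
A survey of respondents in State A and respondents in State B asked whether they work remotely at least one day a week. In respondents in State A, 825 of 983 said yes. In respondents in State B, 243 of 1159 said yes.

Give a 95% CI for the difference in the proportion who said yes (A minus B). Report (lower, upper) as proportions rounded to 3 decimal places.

(0.597, 0.662)

First, p̂₁ = 825/983 = 0.8393; p̂₂ = 243/1159 = 0.2097.
The two standard errors are √(0.8393×0.1607/983) = 0.01171 and √(0.2097×0.7903/1159) = 0.01196.
Because the samples are independent, SE_diff = √(0.01171² + 0.01196²) = 0.01674.
Using z* = 1.960 for 95%, ME = 1.960 × 0.01674 = 0.03281.
p̂₁ − p̂₂ = 0.6296; interval 0.6296 ± 0.03281 gives (0.597, 0.662).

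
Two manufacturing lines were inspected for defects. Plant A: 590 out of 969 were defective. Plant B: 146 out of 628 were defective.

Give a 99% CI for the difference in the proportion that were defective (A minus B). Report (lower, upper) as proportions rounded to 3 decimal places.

(0.317, 0.436)

p̂₁ = 590/969 = 0.6089 and p̂₂ = 146/628 = 0.2325.
SE₁ = √(p̂₁(1−p̂₁)/n₁) = √(0.6089·0.3911/969) = 0.01568; SE₂ = √(0.2325·0.7675/628) = 0.01686.
Independent samples: SE of the difference = √(SE₁² + SE₂²) = √(0.0002458624 + 0.0002842596) = 0.02302.
z* for 99% confidence is 2.576, so the margin of error is 2.576 × 0.02302 = 0.05930.
Point estimate p̂₁ − p̂₂ = 0.6089 − 0.2325 = 0.3764.
0.3764 ± 0.05930 → (0.317, 0.436).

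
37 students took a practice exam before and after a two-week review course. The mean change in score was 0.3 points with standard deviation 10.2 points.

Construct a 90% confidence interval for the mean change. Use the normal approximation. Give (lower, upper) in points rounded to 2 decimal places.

(-2.46, 3.06)

Paired design: SE = s_d/√n = 10.2/√37 = 1.6769.
z* = 1.645; margin of error = 1.645 × 1.6769 = 2.7585.
0.3 ± 2.7585 → (-2.46, 3.06).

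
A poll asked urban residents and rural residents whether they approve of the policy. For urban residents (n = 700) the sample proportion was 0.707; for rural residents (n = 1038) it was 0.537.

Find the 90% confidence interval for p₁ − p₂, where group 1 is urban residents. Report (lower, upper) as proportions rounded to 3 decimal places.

(0.132, 0.208)

SE₁ = √(p̂₁(1−p̂₁)/n₁) = √(0.7070·0.2930/700) = 0.01720; SE₂ = √(0.5370·0.4630/1038) = 0.01548.
Independent samples: SE of the difference = √(SE₁² + SE₂²) = √(0.00029584 + 0.0002396304) = 0.02314.
z* for 90% confidence is 1.645, so the margin of error is 1.645 × 0.02314 = 0.03807.
Point estimate p̂₁ − p̂₂ = 0.7070 − 0.5370 = 0.1700.
0.1700 ± 0.03807 → (0.132, 0.208).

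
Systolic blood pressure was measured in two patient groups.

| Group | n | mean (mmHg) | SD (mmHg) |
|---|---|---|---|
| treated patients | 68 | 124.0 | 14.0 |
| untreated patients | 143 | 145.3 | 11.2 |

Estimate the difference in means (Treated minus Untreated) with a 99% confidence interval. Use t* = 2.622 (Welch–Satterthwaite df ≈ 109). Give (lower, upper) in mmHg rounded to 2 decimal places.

Per-group SEs: s₁/√n₁ = 14.0/√68 = 1.6977, s₂/√n₂ = 11.2/√143 = 0.9366.
Unpooled SE of the difference: √(2.88218529 + 0.87721956) = 1.9389.
Margin of error = t* · SE = 2.622 × 1.9389 = 5.0838.
x̄₁ − x̄₂ = 124.0 − 145.3 = -21.3000.
CI: -21.3000 ± 5.0838 = (-26.38, -16.22).

(-26.38, -16.22)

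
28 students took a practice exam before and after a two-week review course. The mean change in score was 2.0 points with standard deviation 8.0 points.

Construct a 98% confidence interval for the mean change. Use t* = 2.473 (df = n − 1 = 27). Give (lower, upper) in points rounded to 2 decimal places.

Paired design: SE = s_d/√n = 8.0/√28 = 1.5119.
t* = 2.473; margin of error = 2.473 × 1.5119 = 3.7389.
2.0 ± 3.7389 → (-1.74, 5.74).

(-1.74, 5.74)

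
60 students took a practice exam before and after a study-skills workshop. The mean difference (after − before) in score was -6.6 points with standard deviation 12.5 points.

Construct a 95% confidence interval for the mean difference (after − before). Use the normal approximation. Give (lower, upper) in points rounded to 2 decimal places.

Paired design: SE = s_d/√n = 12.5/√60 = 1.6137.
z* = 1.960; margin of error = 1.960 × 1.6137 = 3.1629.
-6.6 ± 3.1629 → (-9.76, -3.44).

(-9.76, -3.44)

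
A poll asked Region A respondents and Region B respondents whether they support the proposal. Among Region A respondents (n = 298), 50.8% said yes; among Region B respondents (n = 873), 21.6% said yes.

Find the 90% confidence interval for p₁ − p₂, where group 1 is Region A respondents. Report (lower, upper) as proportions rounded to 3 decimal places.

Each SE is √(p̂(1−p̂)/n): √(0.5080·0.4920/298) = 0.02896 and √(0.2160·0.7840/873) = 0.01393.
SE(p̂₁ − p̂₂) = √(SE₁² + SE₂²) = √(0.0008386816 + 0.0001940449) = 0.03214, since the two samples are independent.
At 90% confidence z* = 1.645; margin = 1.645 × 0.03214 = 0.05287.
The difference is 0.5080 − 0.2160 = 0.2920, so the interval is 0.2920 ± 0.05287 = (0.239, 0.345).

(0.239, 0.345)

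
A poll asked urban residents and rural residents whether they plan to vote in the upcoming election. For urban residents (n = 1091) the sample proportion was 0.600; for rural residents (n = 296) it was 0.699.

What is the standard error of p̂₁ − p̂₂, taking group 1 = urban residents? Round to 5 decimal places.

0.03051

Each SE is √(p̂(1−p̂)/n): √(0.6000·0.4000/1091) = 0.01483 and √(0.6990·0.3010/296) = 0.02666.
SE(p̂₁ − p̂₂) = √(SE₁² + SE₂²) = √(0.0002199289 + 0.0007107556) = 0.03051, since the two samples are independent.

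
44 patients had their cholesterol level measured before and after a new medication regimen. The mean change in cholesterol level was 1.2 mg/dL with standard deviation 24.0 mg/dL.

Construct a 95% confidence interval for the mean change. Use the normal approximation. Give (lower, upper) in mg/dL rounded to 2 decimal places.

(-5.89, 8.29)

Paired design: SE = s_d/√n = 24.0/√44 = 3.6181.
z* = 1.960; margin of error = 1.960 × 3.6181 = 7.0915.
1.2 ± 7.0915 → (-5.89, 8.29).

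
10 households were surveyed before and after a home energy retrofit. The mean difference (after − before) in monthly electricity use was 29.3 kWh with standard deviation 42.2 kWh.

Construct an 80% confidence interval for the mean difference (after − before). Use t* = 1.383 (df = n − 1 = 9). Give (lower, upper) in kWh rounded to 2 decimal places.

(10.84, 47.76)

This is a matched-pairs design, so SE = s_d/√n = 42.2/√10 = 13.3448.
Margin = 1.383 × 13.3448 = 18.4559; the interval is 29.3 ± 18.4559 = (10.84, 47.76).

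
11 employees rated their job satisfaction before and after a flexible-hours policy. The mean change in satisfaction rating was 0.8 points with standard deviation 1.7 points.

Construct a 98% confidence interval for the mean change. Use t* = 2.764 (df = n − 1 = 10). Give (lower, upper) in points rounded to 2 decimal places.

(-0.62, 2.22)

Paired design: SE = s_d/√n = 1.7/√11 = 0.5126.
t* = 2.764; margin of error = 2.764 × 0.5126 = 1.4168.
0.8 ± 1.4168 → (-0.62, 2.22).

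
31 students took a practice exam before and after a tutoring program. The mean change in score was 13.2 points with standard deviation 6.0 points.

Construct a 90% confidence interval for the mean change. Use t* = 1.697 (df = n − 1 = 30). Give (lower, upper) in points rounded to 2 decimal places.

(11.37, 15.03)

Paired design: SE = s_d/√n = 6.0/√31 = 1.0776.
t* = 1.697; margin of error = 1.697 × 1.0776 = 1.8287.
13.2 ± 1.8287 → (11.37, 15.03).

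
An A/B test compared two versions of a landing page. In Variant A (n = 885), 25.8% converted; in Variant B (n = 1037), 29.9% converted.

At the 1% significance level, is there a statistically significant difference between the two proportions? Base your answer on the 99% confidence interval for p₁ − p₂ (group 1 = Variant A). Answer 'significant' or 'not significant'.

not significant

SE₁ = √(p̂₁(1−p̂₁)/n₁) = √(0.2580·0.7420/885) = 0.01471; SE₂ = √(0.2990·0.7010/1037) = 0.01422.
Independent samples: SE of the difference = √(SE₁² + SE₂²) = √(0.0002163841 + 0.0002022084) = 0.02046.
z* for 99% confidence is 2.576, so the margin of error is 2.576 × 0.02046 = 0.05270.
Point estimate p̂₁ − p̂₂ = 0.2580 − 0.2990 = -0.0410.
-0.0410 ± 0.05270 → (-0.09370, 0.01170).
The interval (-0.09370, 0.01170) contains 0, so the difference is not significant.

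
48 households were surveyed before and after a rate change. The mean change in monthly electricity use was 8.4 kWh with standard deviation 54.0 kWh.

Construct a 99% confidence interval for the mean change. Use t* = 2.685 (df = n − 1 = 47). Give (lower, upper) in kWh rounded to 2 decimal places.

Paired design: SE = s_d/√n = 54.0/√48 = 7.7942.
t* = 2.685; margin of error = 2.685 × 7.7942 = 20.9274.
8.4 ± 20.9274 → (-12.53, 29.33).

(-12.53, 29.33)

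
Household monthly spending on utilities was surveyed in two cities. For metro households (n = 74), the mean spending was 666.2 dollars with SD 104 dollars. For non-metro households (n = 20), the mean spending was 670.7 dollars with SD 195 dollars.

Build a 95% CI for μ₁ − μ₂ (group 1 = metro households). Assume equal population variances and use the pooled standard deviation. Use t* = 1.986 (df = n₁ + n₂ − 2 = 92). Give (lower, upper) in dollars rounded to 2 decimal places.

(-68.67, 59.67)

s_p = √[((n₁−1)s₁² + (n₂−1)s₂²)/(n₁+n₂−2)] = √[(73·104² + 19·195²)/92] = 128.2000.
SE = 128.2000·√(1/74 + 1/20) = 32.3088.
With t* = 1.986, margin = 1.986 × 32.3088 = 64.1653.
x̄₁ − x̄₂ = 666.2 − 670.7 = -4.5000; interval -4.5000 ± 64.1653 = (-68.67, 59.67).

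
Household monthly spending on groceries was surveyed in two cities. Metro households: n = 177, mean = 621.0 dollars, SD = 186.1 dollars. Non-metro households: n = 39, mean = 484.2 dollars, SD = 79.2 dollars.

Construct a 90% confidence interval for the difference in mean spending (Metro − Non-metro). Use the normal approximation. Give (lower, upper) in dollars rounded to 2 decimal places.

(105.74, 167.86)

Standard errors of each mean: 186.1/√177 = 13.9881 and 79.2/√39 = 12.6821.
SE(x̄₁ − x̄₂) = √(13.9881² + 12.6821²) = 18.8813 for independent samples with unequal variances.
With z* = 1.645, the margin is 1.645 × 18.8813 = 31.0597.
x̄₁ − x̄₂ = 621.0 − 484.2 = 136.8000; the interval is 136.8000 ± 31.0597 = (105.74, 167.86).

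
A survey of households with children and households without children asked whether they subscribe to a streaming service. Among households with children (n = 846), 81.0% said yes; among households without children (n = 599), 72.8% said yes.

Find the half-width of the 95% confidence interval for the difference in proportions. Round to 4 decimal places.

The two standard errors are √(0.8100×0.1900/846) = 0.01349 and √(0.7280×0.2720/599) = 0.01818.
Because the samples are independent, SE_diff = √(0.01349² + 0.01818²) = 0.02264.
Using z* = 1.960 for 95%, ME = 1.960 × 0.02264 = 0.04437.

0.0444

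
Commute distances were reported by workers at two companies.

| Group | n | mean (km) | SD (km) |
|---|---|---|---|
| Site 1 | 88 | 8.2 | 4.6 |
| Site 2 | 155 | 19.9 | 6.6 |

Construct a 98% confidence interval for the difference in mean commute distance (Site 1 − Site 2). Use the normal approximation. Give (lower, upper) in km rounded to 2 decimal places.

Standard errors of each mean: 4.6/√88 = 0.4904 and 6.6/√155 = 0.5301.
SE(x̄₁ − x̄₂) = √(0.4904² + 0.5301²) = 0.7221 for independent samples with unequal variances.
With z* = 2.326, the margin is 2.326 × 0.7221 = 1.6796.
x̄₁ − x̄₂ = 8.2 − 19.9 = -11.7000; the interval is -11.7000 ± 1.6796 = (-13.38, -10.02).

(-13.38, -10.02)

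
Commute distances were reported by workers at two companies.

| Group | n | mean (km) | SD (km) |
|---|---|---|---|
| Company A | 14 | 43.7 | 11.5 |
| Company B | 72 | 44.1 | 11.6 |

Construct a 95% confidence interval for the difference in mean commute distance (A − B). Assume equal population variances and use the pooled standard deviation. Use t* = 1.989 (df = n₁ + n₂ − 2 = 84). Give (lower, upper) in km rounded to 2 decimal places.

(-7.13, 6.33)

s_p = √[((n₁−1)s₁² + (n₂−1)s₂²)/(n₁+n₂−2)] = √[(13·11.5² + 71·11.6²)/84] = 11.5846.
SE = 11.5846·√(1/14 + 1/72) = 3.3838.
With t* = 1.989, margin = 1.989 × 3.3838 = 6.7304.
x̄₁ − x̄₂ = 43.7 − 44.1 = -0.4000; interval -0.4000 ± 6.7304 = (-7.13, 6.33).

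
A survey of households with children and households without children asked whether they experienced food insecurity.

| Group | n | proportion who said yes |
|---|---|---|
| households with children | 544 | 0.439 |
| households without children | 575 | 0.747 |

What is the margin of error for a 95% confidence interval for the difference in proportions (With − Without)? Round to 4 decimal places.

0.0548

SE₁ = √(p̂₁(1−p̂₁)/n₁) = √(0.4390·0.5610/544) = 0.02128; SE₂ = √(0.7470·0.2530/575) = 0.01813.
Independent samples: SE of the difference = √(SE₁² + SE₂²) = √(0.0004528384 + 0.0003286969) = 0.02796.
z* for 95% confidence is 1.960, so the margin of error is 1.960 × 0.02796 = 0.05480.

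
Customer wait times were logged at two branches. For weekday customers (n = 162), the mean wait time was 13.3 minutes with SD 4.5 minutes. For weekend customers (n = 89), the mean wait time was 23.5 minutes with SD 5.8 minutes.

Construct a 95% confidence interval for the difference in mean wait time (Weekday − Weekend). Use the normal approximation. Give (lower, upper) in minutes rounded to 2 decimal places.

(-11.59, -8.81)

SE₁ = s₁/√n₁ = 4.5/√162 = 0.3536; SE₂ = 5.8/√89 = 0.6148.
Independent samples, unequal variances: SE_diff = √(SE₁² + SE₂²) = √(0.12503296 + 0.37797904) = 0.7092.
z* = 1.960, so margin of error = 1.960 × 0.7092 = 1.3900.
Difference in means = 13.3 − 23.5 = -10.2000.
-10.2000 ± 1.3900 → (-11.59, -8.81).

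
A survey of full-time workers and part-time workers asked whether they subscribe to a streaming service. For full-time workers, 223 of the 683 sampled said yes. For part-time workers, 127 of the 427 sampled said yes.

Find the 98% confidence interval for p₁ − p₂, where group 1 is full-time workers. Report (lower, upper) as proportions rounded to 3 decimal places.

(-0.037, 0.095)

Sample proportions: 223/683 = 0.3265, 127/427 = 0.2974.
Each SE is √(p̂(1−p̂)/n): √(0.3265·0.6735/683) = 0.01794 and √(0.2974·0.7026/427) = 0.02212.
SE(p̂₁ − p̂₂) = √(SE₁² + SE₂²) = √(0.0003218436 + 0.0004892944) = 0.02848, since the two samples are independent.
At 98% confidence z* = 2.326; margin = 2.326 × 0.02848 = 0.06624.
The difference is 0.3265 − 0.2974 = 0.0291, so the interval is 0.0291 ± 0.06624 = (-0.037, 0.095).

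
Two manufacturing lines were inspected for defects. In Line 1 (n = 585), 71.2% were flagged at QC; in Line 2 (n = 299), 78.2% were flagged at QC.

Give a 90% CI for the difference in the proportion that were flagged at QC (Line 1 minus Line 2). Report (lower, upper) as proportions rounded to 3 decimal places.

(-0.120, -0.020)

Each SE is √(p̂(1−p̂)/n): √(0.7120·0.2880/585) = 0.01872 and √(0.7820·0.2180/299) = 0.02388.
SE(p̂₁ − p̂₂) = √(SE₁² + SE₂²) = √(0.0003504384 + 0.0005702544) = 0.03034, since the two samples are independent.
At 90% confidence z* = 1.645; margin = 1.645 × 0.03034 = 0.04991.
The difference is 0.7120 − 0.7820 = -0.0700, so the interval is -0.0700 ± 0.04991 = (-0.120, -0.020).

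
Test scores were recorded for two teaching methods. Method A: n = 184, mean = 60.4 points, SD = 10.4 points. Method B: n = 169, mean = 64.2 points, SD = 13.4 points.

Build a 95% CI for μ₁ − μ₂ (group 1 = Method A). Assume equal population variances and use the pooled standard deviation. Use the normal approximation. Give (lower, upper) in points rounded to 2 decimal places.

(-6.29, -1.31)

Pooled variance s_p² = [183·10.4² + 168·13.4²] / (184+169−2) = 142.3344, so s_p = 11.9304.
SE_diff = s_p·√(1/n₁ + 1/n₂) = 11.9304·√(1/184 + 1/169) = 1.2711.
z* = 1.960; margin = 1.960 × 1.2711 = 2.4914.
Difference = 60.4 − 64.2 = -3.8000.
-3.8000 ± 2.4914 → (-6.29, -1.31).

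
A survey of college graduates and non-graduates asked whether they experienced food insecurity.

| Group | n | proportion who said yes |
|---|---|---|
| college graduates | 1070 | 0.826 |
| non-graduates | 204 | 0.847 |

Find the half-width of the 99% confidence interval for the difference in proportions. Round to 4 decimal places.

0.0715

SE₁ = √(p̂₁(1−p̂₁)/n₁) = √(0.8260·0.1740/1070) = 0.01159; SE₂ = √(0.8470·0.1530/204) = 0.02520.
Independent samples: SE of the difference = √(SE₁² + SE₂²) = √(0.0001343281 + 0.00063504) = 0.02774.
z* for 99% confidence is 2.576, so the margin of error is 2.576 × 0.02774 = 0.07146.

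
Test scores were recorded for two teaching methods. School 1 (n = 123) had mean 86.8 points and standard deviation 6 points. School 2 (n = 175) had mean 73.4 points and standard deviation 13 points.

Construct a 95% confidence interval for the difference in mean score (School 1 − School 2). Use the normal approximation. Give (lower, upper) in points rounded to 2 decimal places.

(11.20, 15.60)

Standard errors of each mean: 6/√123 = 0.5410 and 13/√175 = 0.9827.
SE(x̄₁ − x̄₂) = √(0.5410² + 0.9827²) = 1.1218 for independent samples with unequal variances.
With z* = 1.960, the margin is 1.960 × 1.1218 = 2.1987.
x̄₁ − x̄₂ = 86.8 − 73.4 = 13.4000; the interval is 13.4000 ± 2.1987 = (11.20, 15.60).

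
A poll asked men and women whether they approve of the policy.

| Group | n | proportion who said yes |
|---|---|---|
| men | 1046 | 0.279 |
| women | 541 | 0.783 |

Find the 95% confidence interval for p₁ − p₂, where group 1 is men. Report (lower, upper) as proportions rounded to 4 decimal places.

(-0.5481, -0.4599)

The two standard errors are √(0.2790×0.7210/1046) = 0.01387 and √(0.7830×0.2170/541) = 0.01772.
Because the samples are independent, SE_diff = √(0.01387² + 0.01772²) = 0.02250.
Using z* = 1.960 for 95%, ME = 1.960 × 0.02250 = 0.04410.
p̂₁ − p̂₂ = -0.5040; interval -0.5040 ± 0.04410 gives (-0.5481, -0.4599).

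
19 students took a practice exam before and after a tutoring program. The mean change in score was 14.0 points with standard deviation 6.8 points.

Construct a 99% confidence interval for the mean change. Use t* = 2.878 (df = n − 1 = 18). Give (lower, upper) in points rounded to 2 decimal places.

(9.51, 18.49)

Paired design: SE = s_d/√n = 6.8/√19 = 1.5600.
t* = 2.878; margin of error = 2.878 × 1.5600 = 4.4897.
14.0 ± 4.4897 → (9.51, 18.49).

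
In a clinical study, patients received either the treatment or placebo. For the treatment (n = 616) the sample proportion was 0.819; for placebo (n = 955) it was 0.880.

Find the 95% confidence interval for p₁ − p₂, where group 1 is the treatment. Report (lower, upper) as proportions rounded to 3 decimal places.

(-0.098, -0.024)

SE₁ = √(p̂₁(1−p̂₁)/n₁) = √(0.8190·0.1810/616) = 0.01551; SE₂ = √(0.8800·0.1200/955) = 0.01052.
Independent samples: SE of the difference = √(SE₁² + SE₂²) = √(0.0002405601 + 0.0001106704) = 0.01874.
z* for 95% confidence is 1.960, so the margin of error is 1.960 × 0.01874 = 0.03673.
Point estimate p̂₁ − p̂₂ = 0.8190 − 0.8800 = -0.0610.
-0.0610 ± 0.03673 → (-0.098, -0.024).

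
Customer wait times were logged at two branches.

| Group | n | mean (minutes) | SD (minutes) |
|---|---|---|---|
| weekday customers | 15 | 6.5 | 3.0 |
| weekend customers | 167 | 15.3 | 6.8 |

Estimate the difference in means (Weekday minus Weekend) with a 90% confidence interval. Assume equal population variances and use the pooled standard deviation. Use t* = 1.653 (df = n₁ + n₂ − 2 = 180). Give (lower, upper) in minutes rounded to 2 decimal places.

Pooled variance s_p² = [14·3.0² + 166·6.8²] / (15+167−2) = 43.3436, so s_p = 6.5836.
SE_diff = s_p·√(1/n₁ + 1/n₂) = 6.5836·√(1/15 + 1/167) = 1.7746.
t* = 1.653; margin = 1.653 × 1.7746 = 2.9334.
Difference = 6.5 − 15.3 = -8.8000.
-8.8000 ± 2.9334 → (-11.73, -5.87).

(-11.73, -5.87)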